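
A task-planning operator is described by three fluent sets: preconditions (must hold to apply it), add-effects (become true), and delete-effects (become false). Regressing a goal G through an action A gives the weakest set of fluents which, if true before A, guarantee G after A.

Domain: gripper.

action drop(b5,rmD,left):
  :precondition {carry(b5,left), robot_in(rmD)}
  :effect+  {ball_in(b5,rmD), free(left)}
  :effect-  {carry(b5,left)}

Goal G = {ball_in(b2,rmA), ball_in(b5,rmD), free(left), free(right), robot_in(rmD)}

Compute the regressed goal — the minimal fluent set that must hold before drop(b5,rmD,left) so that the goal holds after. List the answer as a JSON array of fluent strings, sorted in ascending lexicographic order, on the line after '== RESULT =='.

Regress:
  G ∩ del = {}  (empty — regression defined)
  G \ add = {ball_in(b2,rmA), ball_in(b5,rmD), free(left), free(right), robot_in(rmD)} \ {ball_in(b5,rmD), free(left)} = {ball_in(b2,rmA), free(right), robot_in(rmD)}
  ∪ pre   = {ball_in(b2,rmA), free(right), robot_in(rmD)} ∪ {carry(b5,left), robot_in(rmD)}
          = {ball_in(b2,rmA), carry(b5,left), free(right), robot_in(rmD)}

== RESULT ==
["ball_in(b2,rmA)", "carry(b5,left)", "free(right)", "robot_in(rmD)"]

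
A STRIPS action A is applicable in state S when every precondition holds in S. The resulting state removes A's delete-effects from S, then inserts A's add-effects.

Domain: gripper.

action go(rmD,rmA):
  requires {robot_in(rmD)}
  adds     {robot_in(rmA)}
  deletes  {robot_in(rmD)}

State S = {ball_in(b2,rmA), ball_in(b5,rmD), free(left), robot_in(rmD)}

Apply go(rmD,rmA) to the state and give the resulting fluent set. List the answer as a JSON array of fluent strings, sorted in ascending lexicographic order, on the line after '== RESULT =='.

Progress:
  pre ⊆ S: {robot_in(rmD)} ⊆ S  — applicable
  S \ del = {ball_in(b2,rmA), ball_in(b5,rmD), free(left)}
  ∪ add   = {ball_in(b2,rmA), ball_in(b5,rmD), free(left), robot_in(rmA)}

== RESULT ==
["ball_in(b2,rmA)", "ball_in(b5,rmD)", "free(left)", "robot_in(rmA)"]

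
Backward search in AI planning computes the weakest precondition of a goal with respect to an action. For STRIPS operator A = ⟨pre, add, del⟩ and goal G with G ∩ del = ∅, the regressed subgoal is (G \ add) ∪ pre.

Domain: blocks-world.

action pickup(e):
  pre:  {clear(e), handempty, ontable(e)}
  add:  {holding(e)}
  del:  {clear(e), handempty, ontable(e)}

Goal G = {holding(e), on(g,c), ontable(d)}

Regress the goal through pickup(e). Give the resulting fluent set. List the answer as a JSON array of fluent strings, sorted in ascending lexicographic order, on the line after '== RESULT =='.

Compute (G \ add) ∪ pre:
  G ∩ del = {}  (empty — regression defined)
  G \ add = {holding(e), on(g,c), ontable(d)} \ {holding(e)} = {on(g,c), ontable(d)}
  ∪ pre   = {on(g,c), ontable(d)} ∪ {clear(e), handempty, ontable(e)}
          = {clear(e), handempty, on(g,c), ontable(d), ontable(e)}

== RESULT ==
["clear(e)", "handempty", "on(g,c)", "ontable(d)", "ontable(e)"]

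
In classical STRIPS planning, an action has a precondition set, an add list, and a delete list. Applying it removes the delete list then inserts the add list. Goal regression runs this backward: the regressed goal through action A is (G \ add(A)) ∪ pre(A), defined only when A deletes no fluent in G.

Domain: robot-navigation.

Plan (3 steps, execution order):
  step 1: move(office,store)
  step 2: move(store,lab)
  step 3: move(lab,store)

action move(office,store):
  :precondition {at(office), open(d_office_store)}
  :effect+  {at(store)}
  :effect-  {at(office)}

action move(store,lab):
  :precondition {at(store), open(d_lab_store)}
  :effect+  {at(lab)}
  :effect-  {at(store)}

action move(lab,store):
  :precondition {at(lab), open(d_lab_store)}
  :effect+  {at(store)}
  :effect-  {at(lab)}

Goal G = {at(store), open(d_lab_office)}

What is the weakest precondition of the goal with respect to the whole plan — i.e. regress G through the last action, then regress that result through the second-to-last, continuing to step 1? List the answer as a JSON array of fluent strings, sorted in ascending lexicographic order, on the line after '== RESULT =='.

Regress step by step:
  through step 3 (move(lab,store)): drop {at(store)}, keep {open(d_lab_office)}, require {at(lab), open(d_lab_store)}
    → {at(lab), open(d_lab_office), open(d_lab_store)}
  through step 2 (move(store,lab)): drop {at(lab)}, keep {open(d_lab_office), open(d_lab_store)}, require {at(store), open(d_lab_store)}
    → {at(store), open(d_lab_office), open(d_lab_store)}
  through step 1 (move(office,store)): drop {at(store)}, keep {open(d_lab_office), open(d_lab_store)}, require {at(office), open(d_office_store)}
    → {at(office), open(d_lab_office), open(d_lab_store), open(d_office_store)}

== RESULT ==
["at(office)", "open(d_lab_office)", "open(d_lab_store)", "open(d_office_store)"]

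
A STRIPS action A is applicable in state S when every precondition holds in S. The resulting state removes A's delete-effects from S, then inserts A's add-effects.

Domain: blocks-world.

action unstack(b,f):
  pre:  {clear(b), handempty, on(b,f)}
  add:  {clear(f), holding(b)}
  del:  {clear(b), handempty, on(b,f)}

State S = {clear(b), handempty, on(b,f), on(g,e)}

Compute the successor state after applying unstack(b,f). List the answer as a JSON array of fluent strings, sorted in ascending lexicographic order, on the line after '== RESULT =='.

Compute (S \ del) ∪ add:
  pre ⊆ S: {clear(b), handempty, on(b,f)} ⊆ S  — applicable
  S \ del = {on(g,e)}
  ∪ add   = {clear(f), holding(b), on(g,e)}

== RESULT ==
["clear(f)", "holding(b)", "on(g,e)"]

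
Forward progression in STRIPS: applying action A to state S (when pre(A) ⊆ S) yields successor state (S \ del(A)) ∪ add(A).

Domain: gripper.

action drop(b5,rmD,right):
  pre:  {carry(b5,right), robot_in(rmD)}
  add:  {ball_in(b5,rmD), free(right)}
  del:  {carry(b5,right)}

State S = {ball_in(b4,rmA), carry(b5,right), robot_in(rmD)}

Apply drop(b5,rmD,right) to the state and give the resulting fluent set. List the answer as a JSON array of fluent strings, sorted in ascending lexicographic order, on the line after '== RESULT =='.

Compute (S \ del) ∪ add:
  pre ⊆ S: {carry(b5,right), robot_in(rmD)} ⊆ S  — applicable
  S \ del = {ball_in(b4,rmA), robot_in(rmD)}
  ∪ add   = {ball_in(b4,rmA), ball_in(b5,rmD), free(right), robot_in(rmD)}

== RESULT ==
["ball_in(b4,rmA)", "ball_in(b5,rmD)", "free(right)", "robot_in(rmD)"]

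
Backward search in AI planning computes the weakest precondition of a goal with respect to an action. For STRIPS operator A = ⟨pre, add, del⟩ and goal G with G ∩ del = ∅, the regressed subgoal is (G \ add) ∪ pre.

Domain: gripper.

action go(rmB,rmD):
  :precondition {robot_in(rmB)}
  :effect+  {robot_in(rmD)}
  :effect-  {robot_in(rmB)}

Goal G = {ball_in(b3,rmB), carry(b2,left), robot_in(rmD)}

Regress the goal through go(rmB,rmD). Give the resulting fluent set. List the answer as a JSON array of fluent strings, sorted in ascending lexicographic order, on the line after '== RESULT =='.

Compute (G \ add) ∪ pre:
  G ∩ del = {}  (empty — regression defined)
  G \ add = {ball_in(b3,rmB), carry(b2,left), robot_in(rmD)} \ {robot_in(rmD)} = {ball_in(b3,rmB), carry(b2,left)}
  ∪ pre   = {ball_in(b3,rmB), carry(b2,left)} ∪ {robot_in(rmB)}
          = {ball_in(b3,rmB), carry(b2,left), robot_in(rmB)}

== RESULT ==
["ball_in(b3,rmB)", "carry(b2,left)", "robot_in(rmB)"]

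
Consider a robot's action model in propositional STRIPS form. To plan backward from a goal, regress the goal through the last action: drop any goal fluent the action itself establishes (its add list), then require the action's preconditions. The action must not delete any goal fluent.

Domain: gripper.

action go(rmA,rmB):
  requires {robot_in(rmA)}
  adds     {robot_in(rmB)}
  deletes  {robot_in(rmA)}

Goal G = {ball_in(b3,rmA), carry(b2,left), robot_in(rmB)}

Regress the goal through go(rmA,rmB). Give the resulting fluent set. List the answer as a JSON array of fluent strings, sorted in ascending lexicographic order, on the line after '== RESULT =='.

Compute (G \ add) ∪ pre:
  G ∩ del = {}  (empty — regression defined)
  G \ add = {ball_in(b3,rmA), carry(b2,left), robot_in(rmB)} \ {robot_in(rmB)} = {ball_in(b3,rmA), carry(b2,left)}
  ∪ pre   = {ball_in(b3,rmA), carry(b2,left)} ∪ {robot_in(rmA)}
          = {ball_in(b3,rmA), carry(b2,left), robot_in(rmA)}

== RESULT ==
["ball_in(b3,rmA)", "carry(b2,left)", "robot_in(rmA)"]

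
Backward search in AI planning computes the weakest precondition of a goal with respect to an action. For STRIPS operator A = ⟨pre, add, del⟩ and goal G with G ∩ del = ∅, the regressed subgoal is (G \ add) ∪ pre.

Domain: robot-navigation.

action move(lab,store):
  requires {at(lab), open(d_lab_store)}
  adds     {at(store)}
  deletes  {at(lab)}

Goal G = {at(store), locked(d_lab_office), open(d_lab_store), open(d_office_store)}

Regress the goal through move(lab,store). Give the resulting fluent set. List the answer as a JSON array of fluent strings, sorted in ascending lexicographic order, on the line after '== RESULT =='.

Regress:
  G ∩ del = {}  (empty — regression defined)
  G \ add = {at(store), locked(d_lab_office), open(d_lab_store), open(d_office_store)} \ {at(store)} = {locked(d_lab_office), open(d_lab_store), open(d_office_store)}
  ∪ pre   = {locked(d_lab_office), open(d_lab_store), open(d_office_store)} ∪ {at(lab), open(d_lab_store)}
          = {at(lab), locked(d_lab_office), open(d_lab_store), open(d_office_store)}

== RESULT ==
["at(lab)", "locked(d_lab_office)", "open(d_lab_store)", "open(d_office_store)"]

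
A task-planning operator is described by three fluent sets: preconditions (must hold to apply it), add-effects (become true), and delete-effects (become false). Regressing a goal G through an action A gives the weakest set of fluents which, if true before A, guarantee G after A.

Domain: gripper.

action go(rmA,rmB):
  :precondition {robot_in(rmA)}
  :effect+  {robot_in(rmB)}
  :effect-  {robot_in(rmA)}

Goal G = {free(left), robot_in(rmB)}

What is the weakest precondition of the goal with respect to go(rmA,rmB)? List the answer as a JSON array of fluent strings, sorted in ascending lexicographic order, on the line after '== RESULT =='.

Regress:
  G ∩ del = {}  (empty — regression defined)
  G \ add = {free(left), robot_in(rmB)} \ {robot_in(rmB)} = {free(left)}
  ∪ pre   = {free(left)} ∪ {robot_in(rmA)}
          = {free(left), robot_in(rmA)}

== RESULT ==
["free(left)", "robot_in(rmA)"]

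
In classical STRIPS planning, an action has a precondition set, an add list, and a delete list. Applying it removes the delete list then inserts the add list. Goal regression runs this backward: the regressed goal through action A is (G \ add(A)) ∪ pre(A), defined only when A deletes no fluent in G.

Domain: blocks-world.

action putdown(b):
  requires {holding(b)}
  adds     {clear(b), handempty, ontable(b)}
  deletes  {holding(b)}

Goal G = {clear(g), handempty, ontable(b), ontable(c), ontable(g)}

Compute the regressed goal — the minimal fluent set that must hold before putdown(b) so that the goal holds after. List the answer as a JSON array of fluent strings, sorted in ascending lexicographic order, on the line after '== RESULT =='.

Compute (G \ add) ∪ pre:
  G ∩ del = {}  (empty — regression defined)
  G \ add = {clear(g), handempty, ontable(b), ontable(c), ontable(g)} \ {clear(b), handempty, ontable(b)} = {clear(g), ontable(c), ontable(g)}
  ∪ pre   = {clear(g), ontable(c), ontable(g)} ∪ {holding(b)}
          = {clear(g), holding(b), ontable(c), ontable(g)}

== RESULT ==
["clear(g)", "holding(b)", "ontable(c)", "ontable(g)"]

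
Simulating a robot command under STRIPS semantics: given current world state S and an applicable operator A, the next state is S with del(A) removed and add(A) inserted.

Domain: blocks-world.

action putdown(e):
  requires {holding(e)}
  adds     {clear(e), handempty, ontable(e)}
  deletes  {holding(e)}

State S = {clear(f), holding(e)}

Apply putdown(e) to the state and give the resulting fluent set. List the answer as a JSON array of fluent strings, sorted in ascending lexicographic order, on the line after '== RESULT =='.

Compute (S \ del) ∪ add:
  pre ⊆ S: {holding(e)} ⊆ S  — applicable
  S \ del = {clear(f)}
  ∪ add   = {clear(e), clear(f), handempty, ontable(e)}

== RESULT ==
["clear(e)", "clear(f)", "handempty", "ontable(e)"]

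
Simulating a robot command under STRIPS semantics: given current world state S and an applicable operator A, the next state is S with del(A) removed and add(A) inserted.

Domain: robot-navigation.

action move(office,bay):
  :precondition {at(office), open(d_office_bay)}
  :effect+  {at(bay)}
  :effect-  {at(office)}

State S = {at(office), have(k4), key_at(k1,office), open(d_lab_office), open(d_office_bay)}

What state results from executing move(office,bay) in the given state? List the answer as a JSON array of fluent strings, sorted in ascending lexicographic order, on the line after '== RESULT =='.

Compute (S \ del) ∪ add:
  pre ⊆ S: {at(office), open(d_office_bay)} ⊆ S  — applicable
  S \ del = {have(k4), key_at(k1,office), open(d_lab_office), open(d_office_bay)}
  ∪ add   = {at(bay), have(k4), key_at(k1,office), open(d_lab_office), open(d_office_bay)}

== RESULT ==
["at(bay)", "have(k4)", "key_at(k1,office)", "open(d_lab_office)", "open(d_office_bay)"]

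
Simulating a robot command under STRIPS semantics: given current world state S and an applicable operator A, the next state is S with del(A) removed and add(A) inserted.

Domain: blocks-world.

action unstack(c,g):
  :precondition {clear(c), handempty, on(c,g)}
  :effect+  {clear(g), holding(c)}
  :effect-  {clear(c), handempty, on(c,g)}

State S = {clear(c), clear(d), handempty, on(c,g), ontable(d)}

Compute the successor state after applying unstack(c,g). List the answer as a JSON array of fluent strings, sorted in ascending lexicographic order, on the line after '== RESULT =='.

Progress:
  pre ⊆ S: {clear(c), handempty, on(c,g)} ⊆ S  — applicable
  S \ del = {clear(d), ontable(d)}
  ∪ add   = {clear(d), clear(g), holding(c), ontable(d)}

== RESULT ==
["clear(d)", "clear(g)", "holding(c)", "ontable(d)"]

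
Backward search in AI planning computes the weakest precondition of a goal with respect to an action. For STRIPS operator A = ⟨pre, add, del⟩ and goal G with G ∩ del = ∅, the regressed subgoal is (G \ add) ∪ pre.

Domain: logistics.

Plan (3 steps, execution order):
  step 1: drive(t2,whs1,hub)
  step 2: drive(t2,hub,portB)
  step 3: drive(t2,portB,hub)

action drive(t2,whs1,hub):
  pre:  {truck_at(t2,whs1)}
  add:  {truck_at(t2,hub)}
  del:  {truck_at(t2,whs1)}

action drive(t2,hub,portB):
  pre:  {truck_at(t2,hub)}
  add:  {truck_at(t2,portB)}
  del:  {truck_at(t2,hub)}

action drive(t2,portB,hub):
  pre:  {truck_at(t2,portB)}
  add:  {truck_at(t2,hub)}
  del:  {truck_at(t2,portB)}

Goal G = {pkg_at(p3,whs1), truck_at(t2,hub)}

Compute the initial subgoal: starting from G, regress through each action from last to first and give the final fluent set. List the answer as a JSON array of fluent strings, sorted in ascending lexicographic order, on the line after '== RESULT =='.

Regress step by step:
  through step 3 (drive(t2,portB,hub)): drop {truck_at(t2,hub)}, keep {pkg_at(p3,whs1)}, require {truck_at(t2,portB)}
    → {pkg_at(p3,whs1), truck_at(t2,portB)}
  through step 2 (drive(t2,hub,portB)): drop {truck_at(t2,portB)}, keep {pkg_at(p3,whs1)}, require {truck_at(t2,hub)}
    → {pkg_at(p3,whs1), truck_at(t2,hub)}
  through step 1 (drive(t2,whs1,hub)): drop {truck_at(t2,hub)}, keep {pkg_at(p3,whs1)}, require {truck_at(t2,whs1)}
    → {pkg_at(p3,whs1), truck_at(t2,whs1)}

== RESULT ==
["pkg_at(p3,whs1)", "truck_at(t2,whs1)"]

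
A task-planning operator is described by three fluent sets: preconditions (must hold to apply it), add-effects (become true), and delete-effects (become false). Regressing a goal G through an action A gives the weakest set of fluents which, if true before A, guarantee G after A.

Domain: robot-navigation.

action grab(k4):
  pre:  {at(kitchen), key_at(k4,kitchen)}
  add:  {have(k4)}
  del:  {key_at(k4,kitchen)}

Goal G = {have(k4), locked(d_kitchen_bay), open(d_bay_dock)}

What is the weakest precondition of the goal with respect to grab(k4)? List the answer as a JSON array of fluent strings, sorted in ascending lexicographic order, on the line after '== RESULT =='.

Compute (G \ add) ∪ pre:
  G ∩ del = {}  (empty — regression defined)
  G \ add = {have(k4), locked(d_kitchen_bay), open(d_bay_dock)} \ {have(k4)} = {locked(d_kitchen_bay), open(d_bay_dock)}
  ∪ pre   = {locked(d_kitchen_bay), open(d_bay_dock)} ∪ {at(kitchen), key_at(k4,kitchen)}
          = {at(kitchen), key_at(k4,kitchen), locked(d_kitchen_bay), open(d_bay_dock)}

== RESULT ==
["at(kitchen)", "key_at(k4,kitchen)", "locked(d_kitchen_bay)", "open(d_bay_dock)"]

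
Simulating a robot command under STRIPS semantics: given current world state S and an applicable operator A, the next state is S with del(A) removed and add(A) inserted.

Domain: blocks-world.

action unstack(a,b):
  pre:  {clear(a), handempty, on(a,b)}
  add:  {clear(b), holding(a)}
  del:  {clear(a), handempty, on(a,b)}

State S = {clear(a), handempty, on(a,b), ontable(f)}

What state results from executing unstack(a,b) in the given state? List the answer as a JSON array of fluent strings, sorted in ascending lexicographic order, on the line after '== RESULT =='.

Compute (S \ del) ∪ add:
  pre ⊆ S: {clear(a), handempty, on(a,b)} ⊆ S  — applicable
  S \ del = {ontable(f)}
  ∪ add   = {clear(b), holding(a), ontable(f)}

== RESULT ==
["clear(b)", "holding(a)", "ontable(f)"]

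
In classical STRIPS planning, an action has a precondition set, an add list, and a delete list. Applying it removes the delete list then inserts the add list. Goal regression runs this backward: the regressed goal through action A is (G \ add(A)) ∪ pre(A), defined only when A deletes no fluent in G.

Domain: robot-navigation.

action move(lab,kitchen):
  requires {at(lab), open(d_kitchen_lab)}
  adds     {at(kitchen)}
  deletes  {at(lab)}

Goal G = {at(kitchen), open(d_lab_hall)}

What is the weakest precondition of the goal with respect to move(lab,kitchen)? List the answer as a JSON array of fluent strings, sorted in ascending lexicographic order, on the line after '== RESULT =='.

Regress:
  G ∩ del = {}  (empty — regression defined)
  G \ add = {at(kitchen), open(d_lab_hall)} \ {at(kitchen)} = {open(d_lab_hall)}
  ∪ pre   = {open(d_lab_hall)} ∪ {at(lab), open(d_kitchen_lab)}
          = {at(lab), open(d_kitchen_lab), open(d_lab_hall)}

== RESULT ==
["at(lab)", "open(d_kitchen_lab)", "open(d_lab_hall)"]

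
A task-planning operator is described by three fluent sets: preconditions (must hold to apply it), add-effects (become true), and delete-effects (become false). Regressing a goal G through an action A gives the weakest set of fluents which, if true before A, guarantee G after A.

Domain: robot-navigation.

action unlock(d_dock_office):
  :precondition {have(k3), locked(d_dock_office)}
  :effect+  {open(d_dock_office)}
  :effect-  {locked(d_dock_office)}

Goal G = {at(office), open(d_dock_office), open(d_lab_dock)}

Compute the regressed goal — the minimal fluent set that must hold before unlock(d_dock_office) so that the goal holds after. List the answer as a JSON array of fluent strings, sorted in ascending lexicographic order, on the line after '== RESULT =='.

Compute (G \ add) ∪ pre:
  G ∩ del = {}  (empty — regression defined)
  G \ add = {at(office), open(d_dock_office), open(d_lab_dock)} \ {open(d_dock_office)} = {at(office), open(d_lab_dock)}
  ∪ pre   = {at(office), open(d_lab_dock)} ∪ {have(k3), locked(d_dock_office)}
          = {at(office), have(k3), locked(d_dock_office), open(d_lab_dock)}

== RESULT ==
["at(office)", "have(k3)", "locked(d_dock_office)", "open(d_lab_dock)"]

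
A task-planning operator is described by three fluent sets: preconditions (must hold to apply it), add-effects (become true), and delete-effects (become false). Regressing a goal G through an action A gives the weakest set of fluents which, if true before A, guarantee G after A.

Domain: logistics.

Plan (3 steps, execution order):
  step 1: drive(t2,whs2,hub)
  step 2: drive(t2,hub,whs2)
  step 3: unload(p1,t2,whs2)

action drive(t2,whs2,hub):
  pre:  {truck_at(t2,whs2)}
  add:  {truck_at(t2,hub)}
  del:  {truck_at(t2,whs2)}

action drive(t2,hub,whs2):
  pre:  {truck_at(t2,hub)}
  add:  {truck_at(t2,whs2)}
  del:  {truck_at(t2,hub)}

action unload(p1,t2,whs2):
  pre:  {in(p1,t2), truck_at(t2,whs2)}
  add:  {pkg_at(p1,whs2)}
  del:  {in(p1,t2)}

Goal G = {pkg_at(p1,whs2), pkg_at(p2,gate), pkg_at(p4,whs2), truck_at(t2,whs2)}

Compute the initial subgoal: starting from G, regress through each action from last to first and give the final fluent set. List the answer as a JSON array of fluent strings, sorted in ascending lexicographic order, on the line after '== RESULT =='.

Regress step by step:
  through step 3 (unload(p1,t2,whs2)): drop {pkg_at(p1,whs2)}, keep {pkg_at(p2,gate), pkg_at(p4,whs2), truck_at(t2,whs2)}, require {in(p1,t2), truck_at(t2,whs2)}
    → {in(p1,t2), pkg_at(p2,gate), pkg_at(p4,whs2), truck_at(t2,whs2)}
  through step 2 (drive(t2,hub,whs2)): drop {truck_at(t2,whs2)}, keep {in(p1,t2), pkg_at(p2,gate), pkg_at(p4,whs2)}, require {truck_at(t2,hub)}
    → {in(p1,t2), pkg_at(p2,gate), pkg_at(p4,whs2), truck_at(t2,hub)}
  through step 1 (drive(t2,whs2,hub)): drop {truck_at(t2,hub)}, keep {in(p1,t2), pkg_at(p2,gate), pkg_at(p4,whs2)}, require {truck_at(t2,whs2)}
    → {in(p1,t2), pkg_at(p2,gate), pkg_at(p4,whs2), truck_at(t2,whs2)}

== RESULT ==
["in(p1,t2)", "pkg_at(p2,gate)", "pkg_at(p4,whs2)", "truck_at(t2,whs2)"]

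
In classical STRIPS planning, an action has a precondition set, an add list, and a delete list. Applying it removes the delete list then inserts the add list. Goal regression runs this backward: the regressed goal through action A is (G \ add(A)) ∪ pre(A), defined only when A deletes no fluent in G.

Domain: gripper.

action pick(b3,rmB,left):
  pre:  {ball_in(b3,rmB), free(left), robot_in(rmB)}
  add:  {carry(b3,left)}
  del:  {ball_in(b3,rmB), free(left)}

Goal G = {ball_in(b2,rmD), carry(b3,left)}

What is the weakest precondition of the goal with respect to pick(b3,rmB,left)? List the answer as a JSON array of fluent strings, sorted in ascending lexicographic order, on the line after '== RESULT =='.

Regress:
  G ∩ del = {}  (empty — regression defined)
  G \ add = {ball_in(b2,rmD), carry(b3,left)} \ {carry(b3,left)} = {ball_in(b2,rmD)}
  ∪ pre   = {ball_in(b2,rmD)} ∪ {ball_in(b3,rmB), free(left), robot_in(rmB)}
          = {ball_in(b2,rmD), ball_in(b3,rmB), free(left), robot_in(rmB)}

== RESULT ==
["ball_in(b2,rmD)", "ball_in(b3,rmB)", "free(left)", "robot_in(rmB)"]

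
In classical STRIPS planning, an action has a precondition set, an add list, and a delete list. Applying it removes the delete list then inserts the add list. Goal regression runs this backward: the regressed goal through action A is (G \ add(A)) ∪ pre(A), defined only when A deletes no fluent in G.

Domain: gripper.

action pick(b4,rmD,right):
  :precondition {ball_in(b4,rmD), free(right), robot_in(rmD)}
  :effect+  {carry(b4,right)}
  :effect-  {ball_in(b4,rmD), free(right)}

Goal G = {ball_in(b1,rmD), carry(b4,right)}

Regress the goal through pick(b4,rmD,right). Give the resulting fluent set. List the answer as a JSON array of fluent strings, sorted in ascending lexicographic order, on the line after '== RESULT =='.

Regress:
  G ∩ del = {}  (empty — regression defined)
  G \ add = {ball_in(b1,rmD), carry(b4,right)} \ {carry(b4,right)} = {ball_in(b1,rmD)}
  ∪ pre   = {ball_in(b1,rmD)} ∪ {ball_in(b4,rmD), free(right), robot_in(rmD)}
          = {ball_in(b1,rmD), ball_in(b4,rmD), free(right), robot_in(rmD)}

== RESULT ==
["ball_in(b1,rmD)", "ball_in(b4,rmD)", "free(right)", "robot_in(rmD)"]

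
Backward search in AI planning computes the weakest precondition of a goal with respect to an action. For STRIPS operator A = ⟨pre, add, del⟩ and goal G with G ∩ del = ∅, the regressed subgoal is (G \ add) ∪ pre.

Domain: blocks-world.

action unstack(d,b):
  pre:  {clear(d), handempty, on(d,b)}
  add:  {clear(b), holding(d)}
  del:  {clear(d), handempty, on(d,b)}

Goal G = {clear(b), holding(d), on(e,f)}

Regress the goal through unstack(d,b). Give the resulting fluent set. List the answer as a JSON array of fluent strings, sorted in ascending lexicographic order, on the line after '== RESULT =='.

Compute (G \ add) ∪ pre:
  G ∩ del = {}  (empty — regression defined)
  G \ add = {clear(b), holding(d), on(e,f)} \ {clear(b), holding(d)} = {on(e,f)}
  ∪ pre   = {on(e,f)} ∪ {clear(d), handempty, on(d,b)}
          = {clear(d), handempty, on(d,b), on(e,f)}

== RESULT ==
["clear(d)", "handempty", "on(d,b)", "on(e,f)"]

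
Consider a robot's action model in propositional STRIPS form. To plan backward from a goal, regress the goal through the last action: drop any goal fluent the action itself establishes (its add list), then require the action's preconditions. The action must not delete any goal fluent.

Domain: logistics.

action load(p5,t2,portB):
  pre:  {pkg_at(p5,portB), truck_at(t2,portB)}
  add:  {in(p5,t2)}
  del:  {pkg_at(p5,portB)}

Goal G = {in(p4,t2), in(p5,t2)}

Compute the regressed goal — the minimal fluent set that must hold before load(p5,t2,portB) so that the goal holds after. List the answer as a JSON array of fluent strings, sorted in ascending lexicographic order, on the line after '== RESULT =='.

Compute (G \ add) ∪ pre:
  G ∩ del = {}  (empty — regression defined)
  G \ add = {in(p4,t2), in(p5,t2)} \ {in(p5,t2)} = {in(p4,t2)}
  ∪ pre   = {in(p4,t2)} ∪ {pkg_at(p5,portB), truck_at(t2,portB)}
          = {in(p4,t2), pkg_at(p5,portB), truck_at(t2,portB)}

== RESULT ==
["in(p4,t2)", "pkg_at(p5,portB)", "truck_at(t2,portB)"]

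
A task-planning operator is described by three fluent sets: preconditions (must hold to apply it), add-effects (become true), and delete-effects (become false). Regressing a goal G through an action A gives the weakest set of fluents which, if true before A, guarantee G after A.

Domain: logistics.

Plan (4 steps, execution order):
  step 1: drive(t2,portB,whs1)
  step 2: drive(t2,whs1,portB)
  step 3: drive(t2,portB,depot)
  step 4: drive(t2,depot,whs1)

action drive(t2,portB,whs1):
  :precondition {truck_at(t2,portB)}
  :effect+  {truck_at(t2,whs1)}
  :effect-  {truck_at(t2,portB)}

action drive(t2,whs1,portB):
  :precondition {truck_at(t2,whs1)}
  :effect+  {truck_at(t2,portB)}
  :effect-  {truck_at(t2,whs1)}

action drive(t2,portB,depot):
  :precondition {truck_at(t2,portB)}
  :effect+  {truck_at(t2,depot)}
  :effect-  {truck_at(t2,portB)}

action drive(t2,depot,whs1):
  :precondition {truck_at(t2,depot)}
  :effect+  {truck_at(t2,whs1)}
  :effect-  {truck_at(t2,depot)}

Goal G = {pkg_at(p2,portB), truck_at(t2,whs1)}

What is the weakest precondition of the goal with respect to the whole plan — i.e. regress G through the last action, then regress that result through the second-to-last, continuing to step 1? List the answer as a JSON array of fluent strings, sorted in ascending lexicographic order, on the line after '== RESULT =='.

Work backward from the goal:
  through step 4 (drive(t2,depot,whs1)): drop {truck_at(t2,whs1)}, keep {pkg_at(p2,portB)}, require {truck_at(t2,depot)}
    → {pkg_at(p2,portB), truck_at(t2,depot)}
  through step 3 (drive(t2,portB,depot)): drop {truck_at(t2,depot)}, keep {pkg_at(p2,portB)}, require {truck_at(t2,portB)}
    → {pkg_at(p2,portB), truck_at(t2,portB)}
  through step 2 (drive(t2,whs1,portB)): drop {truck_at(t2,portB)}, keep {pkg_at(p2,portB)}, require {truck_at(t2,whs1)}
    → {pkg_at(p2,portB), truck_at(t2,whs1)}
  through step 1 (drive(t2,portB,whs1)): drop {truck_at(t2,whs1)}, keep {pkg_at(p2,portB)}, require {truck_at(t2,portB)}
    → {pkg_at(p2,portB), truck_at(t2,portB)}

== RESULT ==
["pkg_at(p2,portB)", "truck_at(t2,portB)"]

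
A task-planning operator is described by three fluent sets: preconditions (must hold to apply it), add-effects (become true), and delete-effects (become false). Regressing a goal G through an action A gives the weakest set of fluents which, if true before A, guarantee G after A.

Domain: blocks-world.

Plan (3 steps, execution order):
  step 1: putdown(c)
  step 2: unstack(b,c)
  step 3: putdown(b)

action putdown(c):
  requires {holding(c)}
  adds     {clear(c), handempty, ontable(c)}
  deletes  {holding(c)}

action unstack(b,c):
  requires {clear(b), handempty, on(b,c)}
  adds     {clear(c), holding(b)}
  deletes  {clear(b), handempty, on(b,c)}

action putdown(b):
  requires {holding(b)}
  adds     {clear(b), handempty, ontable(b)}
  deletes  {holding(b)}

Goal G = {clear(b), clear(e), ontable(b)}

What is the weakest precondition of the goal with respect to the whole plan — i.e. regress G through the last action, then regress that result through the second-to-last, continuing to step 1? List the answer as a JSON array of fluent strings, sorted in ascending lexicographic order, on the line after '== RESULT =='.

Regress step by step:
  through step 3 (putdown(b)): drop {clear(b), ontable(b)}, keep {clear(e)}, require {holding(b)}
    → {clear(e), holding(b)}
  through step 2 (unstack(b,c)): drop {holding(b)}, keep {clear(e)}, require {clear(b), handempty, on(b,c)}
    → {clear(b), clear(e), handempty, on(b,c)}
  through step 1 (putdown(c)): drop {handempty}, keep {clear(b), clear(e), on(b,c)}, require {holding(c)}
    → {clear(b), clear(e), holding(c), on(b,c)}

== RESULT ==
["clear(b)", "clear(e)", "holding(c)", "on(b,c)"]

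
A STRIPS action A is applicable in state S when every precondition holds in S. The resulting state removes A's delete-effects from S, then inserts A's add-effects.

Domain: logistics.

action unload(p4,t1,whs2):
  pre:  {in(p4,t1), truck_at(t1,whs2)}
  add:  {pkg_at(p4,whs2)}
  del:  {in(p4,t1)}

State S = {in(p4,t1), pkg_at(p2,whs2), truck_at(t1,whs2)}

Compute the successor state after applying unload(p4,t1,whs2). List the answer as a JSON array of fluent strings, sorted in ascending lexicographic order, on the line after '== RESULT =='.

Progress:
  pre ⊆ S: {in(p4,t1), truck_at(t1,whs2)} ⊆ S  — applicable
  S \ del = {pkg_at(p2,whs2), truck_at(t1,whs2)}
  ∪ add   = {pkg_at(p2,whs2), pkg_at(p4,whs2), truck_at(t1,whs2)}

== RESULT ==
["pkg_at(p2,whs2)", "pkg_at(p4,whs2)", "truck_at(t1,whs2)"]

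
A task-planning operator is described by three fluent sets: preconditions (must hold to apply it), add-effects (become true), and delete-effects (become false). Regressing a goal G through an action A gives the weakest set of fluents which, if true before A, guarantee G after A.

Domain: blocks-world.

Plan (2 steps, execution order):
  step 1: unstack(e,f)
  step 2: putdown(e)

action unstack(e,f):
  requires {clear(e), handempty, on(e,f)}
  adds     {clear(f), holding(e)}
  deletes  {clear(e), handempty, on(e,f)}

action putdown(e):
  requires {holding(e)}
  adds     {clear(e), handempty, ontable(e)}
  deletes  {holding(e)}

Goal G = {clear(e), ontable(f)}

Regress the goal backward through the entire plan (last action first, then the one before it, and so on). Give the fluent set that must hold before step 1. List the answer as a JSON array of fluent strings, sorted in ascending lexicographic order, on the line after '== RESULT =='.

Regress step by step:
  through step 2 (putdown(e)): drop {clear(e)}, keep {ontable(f)}, require {holding(e)}
    → {holding(e), ontable(f)}
  through step 1 (unstack(e,f)): drop {holding(e)}, keep {ontable(f)}, require {clear(e), handempty, on(e,f)}
    → {clear(e), handempty, on(e,f), ontable(f)}

== RESULT ==
["clear(e)", "handempty", "on(e,f)", "ontable(f)"]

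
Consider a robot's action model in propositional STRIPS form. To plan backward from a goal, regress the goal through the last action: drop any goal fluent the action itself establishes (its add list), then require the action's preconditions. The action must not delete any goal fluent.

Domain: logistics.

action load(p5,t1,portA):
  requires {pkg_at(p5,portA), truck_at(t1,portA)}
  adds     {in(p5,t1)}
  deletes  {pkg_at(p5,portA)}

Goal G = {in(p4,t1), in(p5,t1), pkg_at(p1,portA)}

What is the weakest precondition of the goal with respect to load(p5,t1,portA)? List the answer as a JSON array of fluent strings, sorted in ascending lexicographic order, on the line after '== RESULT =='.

Compute (G \ add) ∪ pre:
  G ∩ del = {}  (empty — regression defined)
  G \ add = {in(p4,t1), in(p5,t1), pkg_at(p1,portA)} \ {in(p5,t1)} = {in(p4,t1), pkg_at(p1,portA)}
  ∪ pre   = {in(p4,t1), pkg_at(p1,portA)} ∪ {pkg_at(p5,portA), truck_at(t1,portA)}
          = {in(p4,t1), pkg_at(p1,portA), pkg_at(p5,portA), truck_at(t1,portA)}

== RESULT ==
["in(p4,t1)", "pkg_at(p1,portA)", "pkg_at(p5,portA)", "truck_at(t1,portA)"]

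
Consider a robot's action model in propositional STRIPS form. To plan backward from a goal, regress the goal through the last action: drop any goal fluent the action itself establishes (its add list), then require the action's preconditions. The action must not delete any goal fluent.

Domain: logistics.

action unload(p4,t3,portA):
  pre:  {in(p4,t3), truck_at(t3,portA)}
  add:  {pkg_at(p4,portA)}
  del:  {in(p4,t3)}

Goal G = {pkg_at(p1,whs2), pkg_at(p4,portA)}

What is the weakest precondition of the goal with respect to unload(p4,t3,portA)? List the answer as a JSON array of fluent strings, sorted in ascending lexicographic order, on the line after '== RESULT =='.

Compute (G \ add) ∪ pre:
  G ∩ del = {}  (empty — regression defined)
  G \ add = {pkg_at(p1,whs2), pkg_at(p4,portA)} \ {pkg_at(p4,portA)} = {pkg_at(p1,whs2)}
  ∪ pre   = {pkg_at(p1,whs2)} ∪ {in(p4,t3), truck_at(t3,portA)}
          = {in(p4,t3), pkg_at(p1,whs2), truck_at(t3,portA)}

== RESULT ==
["in(p4,t3)", "pkg_at(p1,whs2)", "truck_at(t3,portA)"]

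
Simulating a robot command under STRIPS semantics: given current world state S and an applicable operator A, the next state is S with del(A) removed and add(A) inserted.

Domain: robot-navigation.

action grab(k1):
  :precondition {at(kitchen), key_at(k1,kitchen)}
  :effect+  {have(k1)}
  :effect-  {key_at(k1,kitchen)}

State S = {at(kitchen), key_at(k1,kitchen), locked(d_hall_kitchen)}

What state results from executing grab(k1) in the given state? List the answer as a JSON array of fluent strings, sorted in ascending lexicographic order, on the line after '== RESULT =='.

Progress:
  pre ⊆ S: {at(kitchen), key_at(k1,kitchen)} ⊆ S  — applicable
  S \ del = {at(kitchen), locked(d_hall_kitchen)}
  ∪ add   = {at(kitchen), have(k1), locked(d_hall_kitchen)}

== RESULT ==
["at(kitchen)", "have(k1)", "locked(d_hall_kitchen)"]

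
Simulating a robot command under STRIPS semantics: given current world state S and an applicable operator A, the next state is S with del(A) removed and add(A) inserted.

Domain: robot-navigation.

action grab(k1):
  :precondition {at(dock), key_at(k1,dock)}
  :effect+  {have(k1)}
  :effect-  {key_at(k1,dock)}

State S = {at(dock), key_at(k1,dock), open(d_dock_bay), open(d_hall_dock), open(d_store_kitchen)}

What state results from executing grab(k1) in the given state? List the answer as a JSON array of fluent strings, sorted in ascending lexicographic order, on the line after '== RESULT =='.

Compute (S \ del) ∪ add:
  pre ⊆ S: {at(dock), key_at(k1,dock)} ⊆ S  — applicable
  S \ del = {at(dock), open(d_dock_bay), open(d_hall_dock), open(d_store_kitchen)}
  ∪ add   = {at(dock), have(k1), open(d_dock_bay), open(d_hall_dock), open(d_store_kitchen)}

== RESULT ==
["at(dock)", "have(k1)", "open(d_dock_bay)", "open(d_hall_dock)", "open(d_store_kitchen)"]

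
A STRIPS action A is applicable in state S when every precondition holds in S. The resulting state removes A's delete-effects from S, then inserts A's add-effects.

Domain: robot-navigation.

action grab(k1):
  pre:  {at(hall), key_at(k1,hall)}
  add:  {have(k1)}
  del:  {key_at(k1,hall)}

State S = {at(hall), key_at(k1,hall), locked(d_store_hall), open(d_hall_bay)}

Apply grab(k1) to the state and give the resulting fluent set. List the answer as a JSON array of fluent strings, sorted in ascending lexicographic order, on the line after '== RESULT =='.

Compute (S \ del) ∪ add:
  pre ⊆ S: {at(hall), key_at(k1,hall)} ⊆ S  — applicable
  S \ del = {at(hall), locked(d_store_hall), open(d_hall_bay)}
  ∪ add   = {at(hall), have(k1), locked(d_store_hall), open(d_hall_bay)}

== RESULT ==
["at(hall)", "have(k1)", "locked(d_store_hall)", "open(d_hall_bay)"]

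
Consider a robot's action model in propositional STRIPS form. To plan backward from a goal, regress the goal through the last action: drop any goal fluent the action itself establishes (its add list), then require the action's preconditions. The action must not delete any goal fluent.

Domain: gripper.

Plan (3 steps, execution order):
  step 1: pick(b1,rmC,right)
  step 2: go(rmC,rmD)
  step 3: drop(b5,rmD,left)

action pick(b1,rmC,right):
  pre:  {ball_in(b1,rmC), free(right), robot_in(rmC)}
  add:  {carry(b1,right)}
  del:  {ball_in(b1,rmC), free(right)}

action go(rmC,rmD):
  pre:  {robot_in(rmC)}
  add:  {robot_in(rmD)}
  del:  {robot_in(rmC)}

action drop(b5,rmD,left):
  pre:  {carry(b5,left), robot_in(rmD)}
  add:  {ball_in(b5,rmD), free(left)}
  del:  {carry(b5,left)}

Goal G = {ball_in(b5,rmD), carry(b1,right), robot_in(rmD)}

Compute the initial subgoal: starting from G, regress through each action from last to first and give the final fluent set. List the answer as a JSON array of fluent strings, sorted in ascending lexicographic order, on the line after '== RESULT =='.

Work backward from the goal:
  through step 3 (drop(b5,rmD,left)): drop {ball_in(b5,rmD)}, keep {carry(b1,right), robot_in(rmD)}, require {carry(b5,left), robot_in(rmD)}
    → {carry(b1,right), carry(b5,left), robot_in(rmD)}
  through step 2 (go(rmC,rmD)): drop {robot_in(rmD)}, keep {carry(b1,right), carry(b5,left)}, require {robot_in(rmC)}
    → {carry(b1,right), carry(b5,left), robot_in(rmC)}
  through step 1 (pick(b1,rmC,right)): drop {carry(b1,right)}, keep {carry(b5,left), robot_in(rmC)}, require {ball_in(b1,rmC), free(right), robot_in(rmC)}
    → {ball_in(b1,rmC), carry(b5,left), free(right), robot_in(rmC)}

== RESULT ==
["ball_in(b1,rmC)", "carry(b5,left)", "free(right)", "robot_in(rmC)"]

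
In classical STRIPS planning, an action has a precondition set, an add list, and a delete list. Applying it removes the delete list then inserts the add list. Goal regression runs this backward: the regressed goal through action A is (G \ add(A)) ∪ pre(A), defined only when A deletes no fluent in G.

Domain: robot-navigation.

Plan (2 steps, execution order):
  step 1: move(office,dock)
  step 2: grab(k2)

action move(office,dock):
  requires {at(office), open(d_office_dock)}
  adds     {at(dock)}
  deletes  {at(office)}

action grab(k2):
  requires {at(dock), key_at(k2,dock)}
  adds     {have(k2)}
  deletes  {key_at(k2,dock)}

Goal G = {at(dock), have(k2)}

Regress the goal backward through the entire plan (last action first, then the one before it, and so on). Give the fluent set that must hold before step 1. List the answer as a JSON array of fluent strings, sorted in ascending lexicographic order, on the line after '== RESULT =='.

Work backward from the goal:
  through step 2 (grab(k2)): drop {have(k2)}, keep {at(dock)}, require {at(dock), key_at(k2,dock)}
    → {at(dock), key_at(k2,dock)}
  through step 1 (move(office,dock)): drop {at(dock)}, keep {key_at(k2,dock)}, require {at(office), open(d_office_dock)}
    → {at(office), key_at(k2,dock), open(d_office_dock)}

== RESULT ==
["at(office)", "key_at(k2,dock)", "open(d_office_dock)"]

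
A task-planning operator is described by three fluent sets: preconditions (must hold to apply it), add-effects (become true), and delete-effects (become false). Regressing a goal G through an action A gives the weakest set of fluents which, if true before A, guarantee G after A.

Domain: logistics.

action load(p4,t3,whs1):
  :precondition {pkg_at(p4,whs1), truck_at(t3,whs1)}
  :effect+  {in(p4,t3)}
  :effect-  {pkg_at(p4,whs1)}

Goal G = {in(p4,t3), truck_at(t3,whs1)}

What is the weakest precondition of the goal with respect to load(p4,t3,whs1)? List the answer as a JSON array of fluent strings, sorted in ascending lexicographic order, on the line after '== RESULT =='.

Compute (G \ add) ∪ pre:
  G ∩ del = {}  (empty — regression defined)
  G \ add = {in(p4,t3), truck_at(t3,whs1)} \ {in(p4,t3)} = {truck_at(t3,whs1)}
  ∪ pre   = {truck_at(t3,whs1)} ∪ {pkg_at(p4,whs1), truck_at(t3,whs1)}
          = {pkg_at(p4,whs1), truck_at(t3,whs1)}

== RESULT ==
["pkg_at(p4,whs1)", "truck_at(t3,whs1)"]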